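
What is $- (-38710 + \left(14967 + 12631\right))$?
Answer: $11112$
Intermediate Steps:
$- (-38710 + \left(14967 + 12631\right)) = - (-38710 + 27598) = \left(-1\right) \left(-11112\right) = 11112$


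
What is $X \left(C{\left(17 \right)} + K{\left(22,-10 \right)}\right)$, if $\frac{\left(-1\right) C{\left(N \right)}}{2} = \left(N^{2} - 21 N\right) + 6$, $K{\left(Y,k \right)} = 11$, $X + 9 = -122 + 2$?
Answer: $-17415$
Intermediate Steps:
$X = -129$ ($X = -9 + \left(-122 + 2\right) = -9 - 120 = -129$)
$C{\left(N \right)} = -12 - 2 N^{2} + 42 N$ ($C{\left(N \right)} = - 2 \left(\left(N^{2} - 21 N\right) + 6\right) = - 2 \left(6 + N^{2} - 21 N\right) = -12 - 2 N^{2} + 42 N$)
$X \left(C{\left(17 \right)} + K{\left(22,-10 \right)}\right) = - 129 \left(\left(-12 - 2 \cdot 17^{2} + 42 \cdot 17\right) + 11\right) = - 129 \left(\left(-12 - 578 + 714\right) + 11\right) = - 129 \left(124 + 11\right) = \left(-129\right) 135 = -17415$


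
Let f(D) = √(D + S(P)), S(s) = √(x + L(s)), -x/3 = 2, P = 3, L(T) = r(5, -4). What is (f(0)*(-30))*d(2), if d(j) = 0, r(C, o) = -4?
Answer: 0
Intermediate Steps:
L(T) = -4
x = -6 (x = -3*2 = -6)
S(s) = I*√10 (S(s) = √(-6 - 4) = √(-10) = I*√10)
f(D) = √(D + I*√10)
(f(0)*(-30))*d(2) = (√(0 + I*√10)*(-30))*0 = (√(I*√10)*(-30))*0 = ((10^(¼)*√I)*(-30))*0 = -30*10^(¼)*√I*0 = 0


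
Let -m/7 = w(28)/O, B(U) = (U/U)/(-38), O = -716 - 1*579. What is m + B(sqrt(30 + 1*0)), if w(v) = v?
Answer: 879/7030 ≈ 0.12504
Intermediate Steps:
O = -1295 (O = -716 - 579 = -1295)
B(U) = -1/38 (B(U) = 1*(-1/38) = -1/38)
m = 28/185 (m = -196/(-1295) = -196*(-1)/1295 = -7*(-4/185) = 28/185 ≈ 0.15135)
m + B(sqrt(30 + 1*0)) = 28/185 - 1/38 = 879/7030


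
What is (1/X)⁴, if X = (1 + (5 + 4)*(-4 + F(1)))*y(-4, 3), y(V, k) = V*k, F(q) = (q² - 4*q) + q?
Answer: 1/163617014016 ≈ 6.1118e-12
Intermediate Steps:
F(q) = q² - 3*q
X = 636 (X = (1 + (5 + 4)*(-4 + 1*(-3 + 1)))*(-4*3) = (1 + 9*(-4 + 1*(-2)))*(-12) = (1 + 9*(-4 - 2))*(-12) = (1 + 9*(-6))*(-12) = (1 - 54)*(-12) = -53*(-12) = 636)
(1/X)⁴ = (1/636)⁴ = 1/163617014016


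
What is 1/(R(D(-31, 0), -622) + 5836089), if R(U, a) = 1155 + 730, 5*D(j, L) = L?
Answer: 1/5837974 ≈ 1.7129e-7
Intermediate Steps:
D(j, L) = L/5
R(U, a) = 1885
1/(R(D(-31, 0), -622) + 5836089) = 1/(1885 + 5836089) = 1/5837974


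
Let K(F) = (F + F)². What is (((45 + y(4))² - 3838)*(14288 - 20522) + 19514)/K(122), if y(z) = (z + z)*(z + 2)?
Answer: -7493065/14884 ≈ -503.43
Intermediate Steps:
y(z) = 2*z*(2 + z) (y(z) = (2*z)*(2 + z) = 2*z*(2 + z))
K(F) = 4*F² (K(F) = (2*F)² = 4*F²)
(((45 + y(4))² - 3838)*(14288 - 20522) + 19514)/K(122) = (((45 + 2*4*(2 + 4))² - 3838)*(14288 - 20522) + 19514)/((4*122²)) = (((45 + 2*4*6)² - 3838)*(-6234) + 19514)/((4*14884)) = (((45 + 48)² - 3838)*(-6234) + 19514)/59536 = ((93² - 3838)*(-6234) + 19514)*(1/59536) = ((8649 - 3838)*(-6234) + 19514)*(1/59536) = (4811*(-6234) + 19514)*(1/59536) = (-29991774 + 19514)*(1/59536) = -29972260*1/59536 = -7493065/14884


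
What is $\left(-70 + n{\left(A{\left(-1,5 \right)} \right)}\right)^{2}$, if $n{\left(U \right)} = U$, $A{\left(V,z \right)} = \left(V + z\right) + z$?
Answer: $3721$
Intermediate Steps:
$A{\left(V,z \right)} = V + 2 z$
$\left(-70 + n{\left(A{\left(-1,5 \right)} \right)}\right)^{2} = \left(-70 + \left(-1 + 2 \cdot 5\right)\right)^{2} = \left(-70 + \left(-1 + 10\right)\right)^{2} = \left(-70 + 9\right)^{2} = \left(-61\right)^{2} = 3721$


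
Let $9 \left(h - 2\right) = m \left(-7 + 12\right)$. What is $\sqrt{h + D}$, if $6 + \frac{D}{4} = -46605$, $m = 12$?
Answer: $\frac{i \sqrt{1677918}}{3} \approx 431.78 i$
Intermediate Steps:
$D = -186444$ ($D = -24 + 4 \left(-46605\right) = -24 - 186420 = -186444$)
$h = \frac{26}{3}$ ($h = 2 + \frac{12 \left(-7 + 12\right)}{9} = 2 + \frac{12 \cdot 5}{9} = 2 + \frac{1}{9} \cdot 60 = 2 + \frac{20}{3} = \frac{26}{3} \approx 8.6667$)
$\sqrt{h + D} = \sqrt{\frac{26}{3} - 186444} = \sqrt{- \frac{559306}{3}} = \frac{i \sqrt{1677918}}{3}$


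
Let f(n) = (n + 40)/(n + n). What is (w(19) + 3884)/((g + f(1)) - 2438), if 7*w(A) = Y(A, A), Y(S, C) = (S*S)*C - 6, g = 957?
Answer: -9726/2921 ≈ -3.3297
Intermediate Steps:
f(n) = (40 + n)/(2*n) (f(n) = (40 + n)/((2*n)) = (40 + n)*(1/(2*n)) = (40 + n)/(2*n))
Y(S, C) = -6 + C*S² (Y(S, C) = S²*C - 6 = C*S² - 6 = -6 + C*S²)
w(A) = -6/7 + A³/7 (w(A) = (-6 + A*A²)/7 = (-6 + A³)/7 = -6/7 + A³/7)
(w(19) + 3884)/((g + f(1)) - 2438) = ((-6/7 + (⅐)*19³) + 3884)/((957 + (½)*(40 + 1)/1) - 2438) = ((-6/7 + (⅐)*6859) + 3884)/((957 + (½)*1*41) - 2438) = ((-6/7 + 6859/7) + 3884)/((957 + 41/2) - 2438) = (979 + 3884)/(1955/2 - 2438) = 4863/(-2921/2) = 4863*(-2/2921) = -9726/2921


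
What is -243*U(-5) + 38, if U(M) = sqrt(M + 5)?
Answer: 38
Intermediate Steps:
U(M) = sqrt(5 + M)
-243*U(-5) + 38 = -243*sqrt(5 - 5) + 38 = -243*sqrt(0) + 38 = -243*0 + 38 = 0 + 38 = 38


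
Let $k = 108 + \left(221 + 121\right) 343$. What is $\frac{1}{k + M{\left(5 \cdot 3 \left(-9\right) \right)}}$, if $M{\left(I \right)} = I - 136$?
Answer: $\frac{1}{117143} \approx 8.5366 \cdot 10^{-6}$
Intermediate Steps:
$M{\left(I \right)} = -136 + I$
$k = 117414$ ($k = 108 + 342 \cdot 343 = 108 + 117306 = 117414$)
$\frac{1}{k + M{\left(5 \cdot 3 \left(-9\right) \right)}} = \frac{1}{117414 - \left(136 - 5 \cdot 3 \left(-9\right)\right)} = \frac{1}{117414 + \left(-136 + 15 \left(-9\right)\right)} = \frac{1}{117414 - 271} = \frac{1}{117143}$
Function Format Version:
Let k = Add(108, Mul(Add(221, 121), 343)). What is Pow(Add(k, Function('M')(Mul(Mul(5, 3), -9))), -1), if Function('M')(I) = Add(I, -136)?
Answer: Rational(1, 117143) ≈ 8.5366e-6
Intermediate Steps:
Function('M')(I) = Add(-136, I)
k = 117414 (k = Add(108, Mul(342, 343)) = Add(108, 117306) = 117414)
Pow(Add(k, Function('M')(Mul(Mul(5, 3), -9))), -1) = Pow(Add(117414, Add(-136, Mul(Mul(5, 3), -9))), -1) = Pow(Add(117414, Add(-136, Mul(15, -9))), -1) = Pow(Add(117414, Add(-136, -135)), -1) = Pow(Add(117414, -271), -1) = Pow(117143, -1) = Rational(1, 117143)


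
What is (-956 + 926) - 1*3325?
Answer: -3355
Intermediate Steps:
(-956 + 926) - 1*3325 = -30 - 3325 = -3355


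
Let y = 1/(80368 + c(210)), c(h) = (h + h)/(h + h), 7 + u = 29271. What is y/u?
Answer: 1/2351918416 ≈ 4.2518e-10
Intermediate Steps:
u = 29264 (u = -7 + 29271 = 29264)
c(h) = 1 (c(h) = (2*h)/((2*h)) = (2*h)*(1/(2*h)) = 1)
y = 1/80369 (y = 1/(80368 + 1) = 1/80369 ≈ 1.2443e-5)
y/u = (1/80369)/29264 = (1/80369)*(1/29264) = 1/2351918416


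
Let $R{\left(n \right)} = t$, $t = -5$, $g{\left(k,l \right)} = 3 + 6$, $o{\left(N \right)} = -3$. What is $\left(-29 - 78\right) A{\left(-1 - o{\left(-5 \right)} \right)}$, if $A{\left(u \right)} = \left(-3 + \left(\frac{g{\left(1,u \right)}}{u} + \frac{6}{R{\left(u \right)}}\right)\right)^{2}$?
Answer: $- \frac{963}{100} \approx -9.63$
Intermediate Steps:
$g{\left(k,l \right)} = 9$
$R{\left(n \right)} = -5$
$A{\left(u \right)} = \left(- \frac{21}{5} + \frac{9}{u}\right)^{2}$ ($A{\left(u \right)} = \left(-3 + \left(\frac{9}{u} + \frac{6}{-5}\right)\right)^{2} = \left(-3 + \left(\frac{9}{u} + 6 \left(- \frac{1}{5}\right)\right)\right)^{2} = \left(-3 - \left(\frac{6}{5} - \frac{9}{u}\right)\right)^{2} = \left(- \frac{21}{5} + \frac{9}{u}\right)^{2}$)
$\left(-29 - 78\right) A{\left(-1 - o{\left(-5 \right)} \right)} = \left(-29 - 78\right) \frac{9 \left(15 - 7 \left(-1 - -3\right)\right)^{2}}{25 \left(-1 - -3\right)^{2}} = - 107 \frac{9 \left(15 - 7 \left(-1 + 3\right)\right)^{2}}{25 \left(-1 + 3\right)^{2}} = - 107 \frac{9 \left(15 - 14\right)^{2}}{25 \cdot 4} = - 107 \cdot \frac{9}{25} \cdot \frac{1}{4} \left(15 - 14\right)^{2} = - 107 \cdot \frac{9}{25} \cdot \frac{1}{4} \cdot 1^{2} = - 107 \cdot \frac{9}{25} \cdot \frac{1}{4} \cdot 1 = \left(-107\right) \frac{9}{100} = - \frac{963}{100}$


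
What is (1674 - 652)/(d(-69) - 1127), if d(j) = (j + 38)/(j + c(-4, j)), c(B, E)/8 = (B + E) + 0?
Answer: -333683/367950 ≈ -0.90687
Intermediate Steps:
c(B, E) = 8*B + 8*E (c(B, E) = 8*((B + E) + 0) = 8*(B + E) = 8*B + 8*E)
d(j) = (38 + j)/(-32 + 9*j) (d(j) = (j + 38)/(j + (8*(-4) + 8*j)) = (38 + j)/(j + (-32 + 8*j)) = (38 + j)/(-32 + 9*j))
(1674 - 652)/(d(-69) - 1127) = (1674 - 652)/((38 - 69)/(-32 + 9*(-69)) - 1127) = 1022/(-31/(-32 - 621) - 1127) = 1022/(-31/(-653) - 1127) = 1022/(-1/653*(-31) - 1127) = 1022/(31/653 - 1127) = 1022/(-735900/653) = 1022*(-653/735900) = -333683/367950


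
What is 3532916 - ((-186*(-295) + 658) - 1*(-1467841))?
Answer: 2009547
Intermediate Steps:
3532916 - ((-186*(-295) + 658) - 1*(-1467841)) = 3532916 - ((54870 + 658) + 1467841) = 3532916 - (55528 + 1467841) = 3532916 - 1*1523369 = 3532916 - 1523369 = 2009547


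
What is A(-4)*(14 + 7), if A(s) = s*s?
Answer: 336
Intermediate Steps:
A(s) = s²
A(-4)*(14 + 7) = (-4)²*(14 + 7) = 16*21 = 336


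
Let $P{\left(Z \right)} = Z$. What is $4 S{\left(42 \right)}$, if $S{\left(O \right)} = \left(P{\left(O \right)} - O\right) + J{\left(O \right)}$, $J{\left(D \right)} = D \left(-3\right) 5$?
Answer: $-2520$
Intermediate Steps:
$J{\left(D \right)} = - 15 D$ ($J{\left(D \right)} = - 3 D 5 = - 15 D$)
$S{\left(O \right)} = - 15 O$ ($S{\left(O \right)} = \left(O - O\right) - 15 O = 0 - 15 O = - 15 O$)
$4 S{\left(42 \right)} = 4 \left(\left(-15\right) 42\right) = 4 \left(-630\right) = -2520$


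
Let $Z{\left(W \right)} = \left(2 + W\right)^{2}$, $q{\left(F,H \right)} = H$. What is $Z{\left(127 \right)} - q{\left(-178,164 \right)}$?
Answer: $16477$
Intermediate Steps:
$Z{\left(127 \right)} - q{\left(-178,164 \right)} = \left(2 + 127\right)^{2} - 164 = 129^{2} - 164 = 16641 - 164 = 16477$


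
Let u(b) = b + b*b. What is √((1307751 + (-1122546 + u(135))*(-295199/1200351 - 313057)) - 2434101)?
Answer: √55339927947581974037174/400117 ≈ 5.8794e+5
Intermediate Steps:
u(b) = b + b²
√((1307751 + (-1122546 + u(135))*(-295199/1200351 - 313057)) - 2434101) = √((1307751 + (-1122546 + 135*(1 + 135))*(-295199/1200351 - 313057)) - 2434101) = √((1307751 + (-1122546 + 135*136)*(-295199*1/1200351 - 313057)) - 2434101) = √((1307751 + (-1122546 + 18360)*(-295199/1200351 - 313057)) - 2434101) = √((1307751 - 1104186*(-375778578206/1200351)) - 2434101) = √((1307751 + 138309815051656772/400117) - 2434101) = √(138310338305063639/400117 - 2434101) = √(138309364379873822/400117) = √55339927947581974037174/400117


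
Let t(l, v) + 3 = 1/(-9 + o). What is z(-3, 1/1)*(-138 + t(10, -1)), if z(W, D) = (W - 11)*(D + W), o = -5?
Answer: -3950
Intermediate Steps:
z(W, D) = (-11 + W)*(D + W)
t(l, v) = -43/14 (t(l, v) = -3 + 1/(-9 - 5) = -3 + 1/(-14) = -3 - 1/14 = -43/14)
z(-3, 1/1)*(-138 + t(10, -1)) = ((-3)**2 - 11/1 - 11*(-3) - 3/1)*(-138 - 43/14) = (9 - 11*1 + 33 + 1*(-3))*(-1975/14) = (9 - 11 + 33 - 3)*(-1975/14) = 28*(-1975/14) = -3950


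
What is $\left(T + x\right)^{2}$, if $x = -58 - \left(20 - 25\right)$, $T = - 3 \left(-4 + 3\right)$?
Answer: $2500$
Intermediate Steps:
$T = 3$ ($T = \left(-3\right) \left(-1\right) = 3$)
$x = -53$ ($x = -58 - \left(20 - 25\right) = -58 - -5 = -58 + 5 = -53$)
$\left(T + x\right)^{2} = \left(3 - 53\right)^{2} = \left(-50\right)^{2} = 2500$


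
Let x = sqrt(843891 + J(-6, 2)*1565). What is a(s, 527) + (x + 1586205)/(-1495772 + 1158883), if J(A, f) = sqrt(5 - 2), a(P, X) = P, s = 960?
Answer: 321827235/336889 - sqrt(843891 + 1565*sqrt(3))/336889 ≈ 955.29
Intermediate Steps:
J(A, f) = sqrt(3)
x = sqrt(843891 + 1565*sqrt(3)) (x = sqrt(843891 + sqrt(3)*1565) = sqrt(843891 + 1565*sqrt(3)) ≈ 920.11)
a(s, 527) + (x + 1586205)/(-1495772 + 1158883) = 960 + (sqrt(843891 + 1565*sqrt(3)) + 1586205)/(-1495772 + 1158883) = 960 + (1586205 + sqrt(843891 + 1565*sqrt(3)))/(-336889) = 960 + (1586205 + sqrt(843891 + 1565*sqrt(3)))*(-1/336889) = 960 + (-1586205/336889 - sqrt(843891 + 1565*sqrt(3))/336889) = 321827235/336889 - sqrt(843891 + 1565*sqrt(3))/336889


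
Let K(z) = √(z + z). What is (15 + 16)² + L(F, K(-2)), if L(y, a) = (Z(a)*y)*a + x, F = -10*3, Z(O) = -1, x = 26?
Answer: 987 + 60*I ≈ 987.0 + 60.0*I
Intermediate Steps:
K(z) = √2*√z (K(z) = √(2*z) = √2*√z)
F = -30
L(y, a) = 26 - a*y (L(y, a) = (-y)*a + 26 = -a*y + 26 = 26 - a*y)
(15 + 16)² + L(F, K(-2)) = (15 + 16)² + (26 - 1*√2*√(-2)*(-30)) = 31² + (26 - 1*√2*(I*√2)*(-30)) = 961 + (26 - 1*2*I*(-30)) = 961 + (26 + 60*I) = 987 + 60*I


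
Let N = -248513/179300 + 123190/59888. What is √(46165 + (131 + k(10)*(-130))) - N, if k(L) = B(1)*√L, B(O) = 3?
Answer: -900627557/1342239800 + √(46296 - 390*√10) ≈ 211.61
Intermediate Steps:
N = 900627557/1342239800 (N = -248513*1/179300 + 123190*(1/59888) = -248513/179300 + 61595/29944 = 900627557/1342239800 ≈ 0.67099)
k(L) = 3*√L
√(46165 + (131 + k(10)*(-130))) - N = √(46165 + (131 + (3*√10)*(-130))) - 1*900627557/1342239800 = √(46165 + (131 - 390*√10)) - 900627557/1342239800 = √(46296 - 390*√10) - 900627557/1342239800 = -900627557/1342239800 + √(46296 - 390*√10)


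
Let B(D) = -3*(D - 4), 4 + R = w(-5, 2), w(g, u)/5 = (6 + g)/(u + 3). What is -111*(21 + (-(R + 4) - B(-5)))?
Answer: 777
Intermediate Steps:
w(g, u) = 5*(6 + g)/(3 + u) (w(g, u) = 5*((6 + g)/(u + 3)) = 5*((6 + g)/(3 + u)) = 5*(6 + g)/(3 + u))
R = -3 (R = -4 + 5*(6 - 5)/(3 + 2) = -4 + 5*1/5 = -4 + 5*(⅕)*1 = -4 + 1 = -3)
B(D) = 12 - 3*D (B(D) = -3*(-4 + D) = 12 - 3*D)
-111*(21 + (-(R + 4) - B(-5))) = -111*(21 + (-(-3 + 4) - (12 - 3*(-5)))) = -111*(21 + (-1*1 - (12 + 15))) = -111*(21 + (-1 - 1*27)) = -111*(21 + (-1 - 27)) = -111*(21 - 28) = -111*(-7) = 777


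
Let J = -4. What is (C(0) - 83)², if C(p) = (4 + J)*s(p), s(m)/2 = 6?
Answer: 6889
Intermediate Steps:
s(m) = 12 (s(m) = 2*6 = 12)
C(p) = 0 (C(p) = (4 - 4)*12 = 0*12 = 0)
(C(0) - 83)² = (0 - 83)² = (-83)² = 6889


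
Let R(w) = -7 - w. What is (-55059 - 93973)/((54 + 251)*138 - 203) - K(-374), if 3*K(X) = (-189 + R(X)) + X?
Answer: 7762756/125661 ≈ 61.775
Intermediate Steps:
K(X) = -196/3 (K(X) = ((-189 + (-7 - X)) + X)/3 = ((-196 - X) + X)/3 = (⅓)*(-196) = -196/3)
(-55059 - 93973)/((54 + 251)*138 - 203) - K(-374) = (-55059 - 93973)/((54 + 251)*138 - 203) - 1*(-196/3) = -149032/(305*138 - 203) + 196/3 = -149032/(42090 - 203) + 196/3 = -149032/41887 + 196/3 = 7762756/125661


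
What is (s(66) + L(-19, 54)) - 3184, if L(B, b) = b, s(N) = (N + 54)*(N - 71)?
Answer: -3730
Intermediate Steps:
s(N) = (-71 + N)*(54 + N) (s(N) = (54 + N)*(-71 + N) = (-71 + N)*(54 + N))
(s(66) + L(-19, 54)) - 3184 = ((-3834 + 66**2 - 17*66) + 54) - 3184 = ((-3834 + 4356 - 1122) + 54) - 3184 = (-600 + 54) - 3184 = -546 - 3184 = -3730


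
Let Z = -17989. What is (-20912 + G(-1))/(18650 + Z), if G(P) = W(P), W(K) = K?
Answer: -20913/661 ≈ -31.638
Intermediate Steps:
G(P) = P
(-20912 + G(-1))/(18650 + Z) = (-20912 - 1)/(18650 - 17989) = -20913/661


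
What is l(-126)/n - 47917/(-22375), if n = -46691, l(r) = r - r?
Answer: 47917/22375 ≈ 2.1415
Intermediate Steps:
l(r) = 0
l(-126)/n - 47917/(-22375) = 0/(-46691) - 47917/(-22375) = 0*(-1/46691) - 47917*(-1/22375) = 0 + 47917/22375 = 47917/22375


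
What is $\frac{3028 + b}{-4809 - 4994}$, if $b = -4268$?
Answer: $\frac{1240}{9803} \approx 0.12649$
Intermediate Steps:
$\frac{3028 + b}{-4809 - 4994} = \frac{3028 - 4268}{-4809 - 4994} = - \frac{1240}{-9803} = \left(-1240\right) \left(- \frac{1}{9803}\right) = \frac{1240}{9803}$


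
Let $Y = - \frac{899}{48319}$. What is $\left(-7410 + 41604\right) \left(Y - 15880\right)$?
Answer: $- \frac{26237282530086}{48319} \approx -5.43 \cdot 10^{8}$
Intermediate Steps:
$Y = - \frac{899}{48319}$ ($Y = \left(-899\right) \frac{1}{48319} = - \frac{899}{48319} \approx -0.018606$)
$\left(-7410 + 41604\right) \left(Y - 15880\right) = \left(-7410 + 41604\right) \left(- \frac{899}{48319} - 15880\right) = 34194 \left(- \frac{767306619}{48319}\right) = - \frac{26237282530086}{48319}$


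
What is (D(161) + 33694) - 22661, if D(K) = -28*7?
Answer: 10837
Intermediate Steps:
D(K) = -196
(D(161) + 33694) - 22661 = (-196 + 33694) - 22661 = 33498 - 22661 = 10837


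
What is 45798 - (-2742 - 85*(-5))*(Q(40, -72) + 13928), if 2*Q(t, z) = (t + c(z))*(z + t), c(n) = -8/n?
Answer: 277469774/9 ≈ 3.0830e+7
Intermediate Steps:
Q(t, z) = (t + z)*(t - 8/z)/2 (Q(t, z) = ((t - 8/z)*(z + t))/2 = ((t - 8/z)*(t + z))/2 = ((t + z)*(t - 8/z))/2 = (t + z)*(t - 8/z)/2)
45798 - (-2742 - 85*(-5))*(Q(40, -72) + 13928) = 45798 - (-2742 - 85*(-5))*((½)*(-8*40 - 72*(-8 + 40² + 40*(-72)))/(-72) + 13928) = 45798 - (-2742 + 425)*((½)*(-1/72)*(-320 - 72*(-8 + 1600 - 2880)) + 13928) = 45798 - (-2317)*((½)*(-1/72)*(-320 - 72*(-1288)) + 13928) = 45798 - (-2317)*((½)*(-1/72)*(-320 + 92736) + 13928) = 45798 - (-2317)*((½)*(-1/72)*92416 + 13928) = 45798 - (-2317)*(-5776/9 + 13928) = 45798 - (-2317)*119576/9 = 45798 - 1*(-277057592/9) = 45798 + 277057592/9 = 277469774/9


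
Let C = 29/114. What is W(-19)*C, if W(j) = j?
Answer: -29/6 ≈ -4.8333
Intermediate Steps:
C = 29/114 (C = 29*(1/114) = 29/114 ≈ 0.25439)
W(-19)*C = -19*29/114 = -29/6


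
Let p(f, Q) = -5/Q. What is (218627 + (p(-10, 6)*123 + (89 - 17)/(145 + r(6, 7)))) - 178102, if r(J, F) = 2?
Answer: 3961453/98 ≈ 40423.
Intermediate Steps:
(218627 + (p(-10, 6)*123 + (89 - 17)/(145 + r(6, 7)))) - 178102 = (218627 + (-5/6*123 + (89 - 17)/(145 + 2))) - 178102 = (218627 + (-5*⅙*123 + 72/147)) - 178102 = (218627 + (-⅚*123 + 72*(1/147))) - 178102 = (218627 + (-205/2 + 24/49)) - 178102 = (218627 - 9997/98) - 178102 = 21415449/98 - 178102 = 3961453/98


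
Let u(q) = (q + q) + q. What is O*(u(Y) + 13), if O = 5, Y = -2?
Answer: 35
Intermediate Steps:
u(q) = 3*q (u(q) = 2*q + q = 3*q)
O*(u(Y) + 13) = 5*(3*(-2) + 13) = 5*(-6 + 13) = 5*7 = 35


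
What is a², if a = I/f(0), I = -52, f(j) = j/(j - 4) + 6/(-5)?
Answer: 16900/9 ≈ 1877.8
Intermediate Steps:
f(j) = -6/5 + j/(-4 + j) (f(j) = j/(-4 + j) + 6*(-⅕) = j/(-4 + j) - 6/5 = -6/5 + j/(-4 + j))
a = 130/3 (a = -52*5*(-4 + 0)/(24 - 1*0) = -52*(-20/(24 + 0)) = -52/((⅕)*(-¼)*24) = -52/(-6/5) = -52*(-⅚) = 130/3 ≈ 43.333)
a² = (130/3)² = 16900/9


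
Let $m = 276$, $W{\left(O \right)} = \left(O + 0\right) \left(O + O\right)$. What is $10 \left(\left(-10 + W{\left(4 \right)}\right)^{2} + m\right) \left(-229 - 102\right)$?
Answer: $-2515600$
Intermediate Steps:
$W{\left(O \right)} = 2 O^{2}$ ($W{\left(O \right)} = O 2 O = 2 O^{2}$)
$10 \left(\left(-10 + W{\left(4 \right)}\right)^{2} + m\right) \left(-229 - 102\right) = 10 \left(\left(-10 + 2 \cdot 4^{2}\right)^{2} + 276\right) \left(-229 - 102\right) = 10 \left(\left(-10 + 2 \cdot 16\right)^{2} + 276\right) \left(-331\right) = 10 \left(\left(-10 + 32\right)^{2} + 276\right) \left(-331\right) = 10 \left(22^{2} + 276\right) \left(-331\right) = 10 \left(484 + 276\right) \left(-331\right) = 10 \cdot 760 \left(-331\right) = 10 \left(-251560\right) = -2515600$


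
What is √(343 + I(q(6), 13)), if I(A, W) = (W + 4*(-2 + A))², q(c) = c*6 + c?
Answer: 8*√473 ≈ 173.99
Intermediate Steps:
q(c) = 7*c (q(c) = 6*c + c = 7*c)
I(A, W) = (-8 + W + 4*A)² (I(A, W) = (W + (-8 + 4*A))² = (-8 + W + 4*A)²)
√(343 + I(q(6), 13)) = √(343 + (-8 + 13 + 4*(7*6))²) = √(343 + (-8 + 13 + 4*42)²) = √(343 + (-8 + 13 + 168)²) = √(343 + 173²) = √(343 + 29929) = √30272 = 8*√473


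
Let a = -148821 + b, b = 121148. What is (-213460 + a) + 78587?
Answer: -162546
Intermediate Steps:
a = -27673 (a = -148821 + 121148 = -27673)
(-213460 + a) + 78587 = (-213460 - 27673) + 78587 = -241133 + 78587 = -162546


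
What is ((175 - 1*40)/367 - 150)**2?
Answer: 3015657225/134689 ≈ 22390.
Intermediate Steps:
((175 - 1*40)/367 - 150)**2 = ((175 - 40)*(1/367) - 150)**2 = (135*(1/367) - 150)**2 = (135/367 - 150)**2 = (-54915/367)**2 = 3015657225/134689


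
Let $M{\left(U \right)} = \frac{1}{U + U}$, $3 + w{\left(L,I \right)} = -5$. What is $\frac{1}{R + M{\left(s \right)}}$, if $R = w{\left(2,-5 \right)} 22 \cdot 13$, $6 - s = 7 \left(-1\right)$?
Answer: $- \frac{26}{59487} \approx -0.00043707$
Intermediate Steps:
$s = 13$ ($s = 6 - 7 \left(-1\right) = 6 - -7 = 6 + 7 = 13$)
$w{\left(L,I \right)} = -8$ ($w{\left(L,I \right)} = -3 - 5 = -8$)
$R = -2288$ ($R = \left(-8\right) 22 \cdot 13 = \left(-176\right) 13 = -2288$)
$M{\left(U \right)} = \frac{1}{2 U}$
$\frac{1}{R + M{\left(s \right)}} = \frac{1}{-2288 + \frac{1}{2 \cdot 13}} = \frac{1}{-2288 + \frac{1}{2} \cdot \frac{1}{13}} = \frac{1}{-2288 + \frac{1}{26}} = \frac{1}{- \frac{59487}{26}} = - \frac{26}{59487}$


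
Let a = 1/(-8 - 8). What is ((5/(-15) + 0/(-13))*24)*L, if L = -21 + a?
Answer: 337/2 ≈ 168.50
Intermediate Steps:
a = -1/16 (a = 1/(-16) = -1/16 ≈ -0.062500)
L = -337/16 (L = -21 - 1/16 = -337/16 ≈ -21.063)
((5/(-15) + 0/(-13))*24)*L = ((5/(-15) + 0/(-13))*24)*(-337/16) = ((5*(-1/15) + 0*(-1/13))*24)*(-337/16) = ((-⅓ + 0)*24)*(-337/16) = -⅓*24*(-337/16) = -8*(-337/16) = 337/2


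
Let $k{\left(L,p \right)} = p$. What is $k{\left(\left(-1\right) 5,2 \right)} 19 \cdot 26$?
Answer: $988$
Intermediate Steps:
$k{\left(\left(-1\right) 5,2 \right)} 19 \cdot 26 = 2 \cdot 19 \cdot 26 = 38 \cdot 26 = 988$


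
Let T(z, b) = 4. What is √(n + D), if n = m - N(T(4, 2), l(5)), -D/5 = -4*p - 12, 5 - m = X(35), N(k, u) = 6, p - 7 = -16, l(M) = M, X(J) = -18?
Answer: I*√103 ≈ 10.149*I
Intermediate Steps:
p = -9 (p = 7 - 16 = -9)
m = 23 (m = 5 - 1*(-18) = 5 + 18 = 23)
D = -120 (D = -5*(-4*(-9) - 12) = -5*(36 - 12) = -5*24 = -120)
n = 17 (n = 23 - 1*6 = 23 - 6 = 17)
√(n + D) = √(17 - 120) = √(-103) = I*√103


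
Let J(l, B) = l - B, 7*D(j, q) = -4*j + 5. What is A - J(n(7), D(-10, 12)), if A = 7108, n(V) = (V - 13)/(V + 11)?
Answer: 149410/21 ≈ 7114.8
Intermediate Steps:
n(V) = (-13 + V)/(11 + V)
D(j, q) = 5/7 - 4*j/7 (D(j, q) = (-4*j + 5)/7 = (5 - 4*j)/7 = 5/7 - 4*j/7)
A - J(n(7), D(-10, 12)) = 7108 - ((-13 + 7)/(11 + 7) - (5/7 - 4/7*(-10))) = 7108 - (-6/18 - (5/7 + 40/7)) = 7108 - ((1/18)*(-6) - 1*45/7) = 7108 - (-⅓ - 45/7) = 7108 - 1*(-142/21) = 7108 + 142/21 = 149410/21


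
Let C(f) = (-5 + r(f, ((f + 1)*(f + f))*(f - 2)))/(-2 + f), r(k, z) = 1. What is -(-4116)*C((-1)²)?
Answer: 16464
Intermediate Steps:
C(f) = -4/(-2 + f) (C(f) = (-5 + 1)/(-2 + f) = -4/(-2 + f))
-(-4116)*C((-1)²) = -(-4116)*(-4/(-2 + (-1)²)) = -(-4116)*(-4/(-2 + 1)) = -(-4116)*(-4/(-1)) = -(-4116)*(-4*(-1)) = -(-4116)*4 = -4116*(-4) = 16464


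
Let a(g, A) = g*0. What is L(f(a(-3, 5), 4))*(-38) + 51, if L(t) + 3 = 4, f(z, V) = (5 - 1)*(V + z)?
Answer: 13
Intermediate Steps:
a(g, A) = 0
f(z, V) = 4*V + 4*z (f(z, V) = 4*(V + z) = 4*V + 4*z)
L(t) = 1 (L(t) = -3 + 4 = 1)
L(f(a(-3, 5), 4))*(-38) + 51 = 1*(-38) + 51 = -38 + 51 = 13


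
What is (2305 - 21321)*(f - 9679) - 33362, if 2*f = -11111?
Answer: 289665890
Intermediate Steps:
f = -11111/2 (f = (1/2)*(-11111) = -11111/2 ≈ -5555.5)
(2305 - 21321)*(f - 9679) - 33362 = (2305 - 21321)*(-11111/2 - 9679) - 33362 = -19016*(-30469/2) - 33362 = 289699252 - 33362 = 289665890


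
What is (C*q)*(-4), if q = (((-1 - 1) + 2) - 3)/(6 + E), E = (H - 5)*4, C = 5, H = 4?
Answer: 30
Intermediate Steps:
E = -4 (E = (4 - 5)*4 = -1*4 = -4)
q = -3/2 (q = (((-1 - 1) + 2) - 3)/(6 - 4) = ((-2 + 2) - 3)/2 = (0 - 3)*(1/2) = -3*1/2 = -3/2 ≈ -1.5000)
(C*q)*(-4) = (5*(-3/2))*(-4) = -15/2*(-4) = 30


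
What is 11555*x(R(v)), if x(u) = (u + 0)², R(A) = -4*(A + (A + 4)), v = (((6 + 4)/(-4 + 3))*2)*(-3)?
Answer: 2842714880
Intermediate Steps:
v = 60 (v = ((10/(-1))*2)*(-3) = ((10*(-1))*2)*(-3) = -10*2*(-3) = -20*(-3) = 60)
R(A) = -16 - 8*A (R(A) = -4*(A + (4 + A)) = -4*(4 + 2*A) = -16 - 8*A)
x(u) = u²
11555*x(R(v)) = 11555*(-16 - 8*60)² = 11555*(-16 - 480)² = 11555*(-496)² = 11555*246016 = 2842714880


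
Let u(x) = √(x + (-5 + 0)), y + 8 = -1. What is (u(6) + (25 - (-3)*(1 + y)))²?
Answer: 4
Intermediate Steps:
y = -9 (y = -8 - 1 = -9)
u(x) = √(-5 + x) (u(x) = √(x - 5) = √(-5 + x))
(u(6) + (25 - (-3)*(1 + y)))² = (√(-5 + 6) + (25 - (-3)*(1 - 9)))² = (√1 + (25 - (-3)*(-8)))² = (1 + (25 - 1*24))² = (1 + (25 - 24))² = (1 + 1)² = 2² = 4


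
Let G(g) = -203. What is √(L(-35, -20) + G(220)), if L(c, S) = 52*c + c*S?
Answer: 21*I*√3 ≈ 36.373*I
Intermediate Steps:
L(c, S) = 52*c + S*c
√(L(-35, -20) + G(220)) = √(-35*(52 - 20) - 203) = √(-35*32 - 203) = √(-1120 - 203) = √(-1323) = 21*I*√3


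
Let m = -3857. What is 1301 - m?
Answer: 5158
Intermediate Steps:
1301 - m = 1301 - 1*(-3857) = 1301 + 3857 = 5158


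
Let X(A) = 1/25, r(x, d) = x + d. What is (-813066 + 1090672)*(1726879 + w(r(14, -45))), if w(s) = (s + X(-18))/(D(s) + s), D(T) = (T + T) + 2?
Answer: 155802421489342/325 ≈ 4.7939e+11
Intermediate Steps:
r(x, d) = d + x
D(T) = 2 + 2*T (D(T) = 2*T + 2 = 2 + 2*T)
X(A) = 1/25
w(s) = (1/25 + s)/(2 + 3*s) (w(s) = (s + 1/25)/((2 + 2*s) + s) = (1/25 + s)/(2 + 3*s))
(-813066 + 1090672)*(1726879 + w(r(14, -45))) = (-813066 + 1090672)*(1726879 + (1 + 25*(-45 + 14))/(25*(2 + 3*(-45 + 14)))) = 277606*(1726879 + (1 + 25*(-31))/(25*(2 + 3*(-31)))) = 277606*(1726879 + (1 - 775)/(25*(2 - 93))) = 277606*(1726879 + (1/25)*(-774)/(-91)) = 277606*(1726879 + (1/25)*(-1/91)*(-774)) = 277606*(1726879 + 774/2275) = 277606*(3928650499/2275) = 155802421489342/325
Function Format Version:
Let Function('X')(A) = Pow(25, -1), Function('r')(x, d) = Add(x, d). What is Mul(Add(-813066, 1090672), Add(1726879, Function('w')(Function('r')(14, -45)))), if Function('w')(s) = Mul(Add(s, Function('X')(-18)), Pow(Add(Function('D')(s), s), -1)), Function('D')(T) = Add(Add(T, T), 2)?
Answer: Rational(155802421489342, 325) ≈ 4.7939e+11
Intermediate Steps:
Function('r')(x, d) = Add(d, x)
Function('D')(T) = Add(2, Mul(2, T)) (Function('D')(T) = Add(Mul(2, T), 2) = Add(2, Mul(2, T)))
Function('X')(A) = Rational(1, 25)
Function('w')(s) = Mul(Pow(Add(2, Mul(3, s)), -1), Add(Rational(1, 25), s)) (Function('w')(s) = Mul(Add(s, Rational(1, 25)), Pow(Add(Add(2, Mul(2, s)), s), -1)) = Mul(Add(Rational(1, 25), s), Pow(Add(2, Mul(3, s)), -1)) = Mul(Pow(Add(2, Mul(3, s)), -1), Add(Rational(1, 25), s)))
Mul(Add(-813066, 1090672), Add(1726879, Function('w')(Function('r')(14, -45)))) = Mul(Add(-813066, 1090672), Add(1726879, Mul(Rational(1, 25), Pow(Add(2, Mul(3, Add(-45, 14))), -1), Add(1, Mul(25, Add(-45, 14)))))) = Mul(277606, Add(1726879, Mul(Rational(1, 25), Pow(Add(2, Mul(3, -31)), -1), Add(1, Mul(25, -31))))) = Mul(277606, Add(1726879, Mul(Rational(1, 25), Pow(Add(2, -93), -1), Add(1, -775)))) = Mul(277606, Add(1726879, Mul(Rational(1, 25), Pow(-91, -1), -774))) = Mul(277606, Add(1726879, Mul(Rational(1, 25), Rational(-1, 91), -774))) = Mul(277606, Add(1726879, Rational(774, 2275))) = Mul(277606, Rational(3928650499, 2275)) = Rational(155802421489342, 325)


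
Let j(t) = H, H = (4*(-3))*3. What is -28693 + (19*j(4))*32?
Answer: -50581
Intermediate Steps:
H = -36 (H = -12*3 = -36)
j(t) = -36
-28693 + (19*j(4))*32 = -28693 + (19*(-36))*32 = -28693 - 684*32 = -28693 - 21888 = -50581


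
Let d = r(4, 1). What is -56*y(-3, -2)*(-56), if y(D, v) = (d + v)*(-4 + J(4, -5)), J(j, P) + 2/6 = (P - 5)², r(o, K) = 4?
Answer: 1800064/3 ≈ 6.0002e+5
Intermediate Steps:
d = 4
J(j, P) = -⅓ + (-5 + P)² (J(j, P) = -⅓ + (P - 5)² = -⅓ + (-5 + P)²)
y(D, v) = 1148/3 + 287*v/3 (y(D, v) = (4 + v)*(-4 + (-⅓ + (-5 - 5)²)) = (4 + v)*(-4 + (-⅓ + (-10)²)) = (4 + v)*(-4 + (-⅓ + 100)) = (4 + v)*(-4 + 299/3) = (4 + v)*(287/3) = 1148/3 + 287*v/3)
-56*y(-3, -2)*(-56) = -56*(1148/3 + (287/3)*(-2))*(-56) = -56*(1148/3 - 574/3)*(-56) = -56*574/3*(-56) = -32144/3*(-56) = 1800064/3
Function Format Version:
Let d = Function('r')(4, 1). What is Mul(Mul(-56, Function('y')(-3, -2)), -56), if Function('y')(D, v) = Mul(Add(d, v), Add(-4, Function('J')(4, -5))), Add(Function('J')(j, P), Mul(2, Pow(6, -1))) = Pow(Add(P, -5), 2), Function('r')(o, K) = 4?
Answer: Rational(1800064, 3) ≈ 6.0002e+5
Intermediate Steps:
d = 4
Function('J')(j, P) = Add(Rational(-1, 3), Pow(Add(-5, P), 2)) (Function('J')(j, P) = Add(Rational(-1, 3), Pow(Add(P, -5), 2)) = Add(Rational(-1, 3), Pow(Add(-5, P), 2)))
Function('y')(D, v) = Add(Rational(1148, 3), Mul(Rational(287, 3), v)) (Function('y')(D, v) = Mul(Add(4, v), Add(-4, Add(Rational(-1, 3), Pow(Add(-5, -5), 2)))) = Mul(Add(4, v), Add(-4, Add(Rational(-1, 3), Pow(-10, 2)))) = Mul(Add(4, v), Add(-4, Add(Rational(-1, 3), 100))) = Mul(Add(4, v), Add(-4, Rational(299, 3))) = Mul(Add(4, v), Rational(287, 3)) = Add(Rational(1148, 3), Mul(Rational(287, 3), v)))
Mul(Mul(-56, Function('y')(-3, -2)), -56) = Mul(Mul(-56, Add(Rational(1148, 3), Mul(Rational(287, 3), -2))), -56) = Mul(Mul(-56, Add(Rational(1148, 3), Rational(-574, 3))), -56) = Mul(Mul(-56, Rational(574, 3)), -56) = Mul(Rational(-32144, 3), -56) = Rational(1800064, 3)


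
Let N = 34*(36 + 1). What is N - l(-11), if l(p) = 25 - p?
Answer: 1222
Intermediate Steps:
N = 1258 (N = 34*37 = 1258)
N - l(-11) = 1258 - (25 - 1*(-11)) = 1258 - (25 + 11) = 1258 - 1*36 = 1258 - 36 = 1222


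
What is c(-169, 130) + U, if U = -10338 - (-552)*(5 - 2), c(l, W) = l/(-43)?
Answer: -373157/43 ≈ -8678.1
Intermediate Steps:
c(l, W) = -l/43 (c(l, W) = l*(-1/43) = -l/43)
U = -8682 (U = -10338 - (-552)*3 = -10338 - 23*(-72) = -10338 + 1656 = -8682)
c(-169, 130) + U = -1/43*(-169) - 8682 = 169/43 - 8682 = -373157/43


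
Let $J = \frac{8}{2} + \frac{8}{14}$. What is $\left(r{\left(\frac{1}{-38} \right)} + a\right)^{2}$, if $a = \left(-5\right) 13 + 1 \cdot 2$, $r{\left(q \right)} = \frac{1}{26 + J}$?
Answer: $\frac{181575625}{45796} \approx 3964.9$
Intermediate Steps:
$J = \frac{32}{7}$ ($J = 8 \cdot \frac{1}{2} + 8 \cdot \frac{1}{14} = 4 + \frac{4}{7} = \frac{32}{7} \approx 4.5714$)
$r{\left(q \right)} = \frac{7}{214}$ ($r{\left(q \right)} = \frac{1}{26 + \frac{32}{7}} = \frac{1}{\frac{214}{7}} = \frac{7}{214}$)
$a = -63$ ($a = -65 + 2 = -63$)
$\left(r{\left(\frac{1}{-38} \right)} + a\right)^{2} = \left(\frac{7}{214} - 63\right)^{2} = \left(- \frac{13475}{214}\right)^{2} = \frac{181575625}{45796}$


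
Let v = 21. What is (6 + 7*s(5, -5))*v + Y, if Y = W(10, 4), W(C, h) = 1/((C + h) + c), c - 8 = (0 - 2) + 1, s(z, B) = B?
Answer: -12788/21 ≈ -608.95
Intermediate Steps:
c = 7 (c = 8 + ((0 - 2) + 1) = 8 + (-2 + 1) = 8 - 1 = 7)
W(C, h) = 1/(7 + C + h) (W(C, h) = 1/((C + h) + 7) = 1/(7 + C + h))
Y = 1/21 (Y = 1/(7 + 10 + 4) = 1/21 ≈ 0.047619)
(6 + 7*s(5, -5))*v + Y = (6 + 7*(-5))*21 + 1/21 = (6 - 35)*21 + 1/21 = -29*21 + 1/21 = -609 + 1/21 = -12788/21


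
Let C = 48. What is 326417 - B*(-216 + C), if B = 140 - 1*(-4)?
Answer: 350609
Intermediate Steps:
B = 144 (B = 140 + 4 = 144)
326417 - B*(-216 + C) = 326417 - 144*(-216 + 48) = 326417 - 144*(-168) = 326417 - 1*(-24192) = 326417 + 24192 = 350609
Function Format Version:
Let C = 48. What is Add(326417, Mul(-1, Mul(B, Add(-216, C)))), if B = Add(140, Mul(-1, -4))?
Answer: 350609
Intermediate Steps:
B = 144 (B = Add(140, 4) = 144)
Add(326417, Mul(-1, Mul(B, Add(-216, C)))) = Add(326417, Mul(-1, Mul(144, Add(-216, 48)))) = Add(326417, Mul(-1, Mul(144, -168))) = Add(326417, Mul(-1, -24192)) = Add(326417, 24192) = 350609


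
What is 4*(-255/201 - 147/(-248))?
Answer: -11231/4154 ≈ -2.7037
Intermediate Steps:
4*(-255/201 - 147/(-248)) = 4*(-255*1/201 - 147*(-1/248)) = 4*(-85/67 + 147/248) = 4*(-11231/16616) = -11231/4154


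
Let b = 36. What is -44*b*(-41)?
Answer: 64944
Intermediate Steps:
-44*b*(-41) = -44*36*(-41) = -1584*(-41) = 64944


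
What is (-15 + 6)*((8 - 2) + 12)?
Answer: -162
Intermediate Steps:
(-15 + 6)*((8 - 2) + 12) = -9*(6 + 12) = -9*18 = -162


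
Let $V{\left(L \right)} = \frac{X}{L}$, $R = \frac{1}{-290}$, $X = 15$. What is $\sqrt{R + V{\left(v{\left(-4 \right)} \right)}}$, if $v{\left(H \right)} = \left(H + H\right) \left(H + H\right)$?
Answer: $\frac{\sqrt{310735}}{1160} \approx 0.48055$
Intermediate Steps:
$v{\left(H \right)} = 4 H^{2}$ ($v{\left(H \right)} = 2 H 2 H = 4 H^{2}$)
$R = - \frac{1}{290} \approx -0.0034483$
$V{\left(L \right)} = \frac{15}{L}$
$\sqrt{R + V{\left(v{\left(-4 \right)} \right)}} = \sqrt{- \frac{1}{290} + \frac{15}{4 \left(-4\right)^{2}}} = \sqrt{- \frac{1}{290} + \frac{15}{4 \cdot 16}} = \sqrt{- \frac{1}{290} + \frac{15}{64}} = \sqrt{\frac{2143}{9280}} = \frac{\sqrt{310735}}{1160}$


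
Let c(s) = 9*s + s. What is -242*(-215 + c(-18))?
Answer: 95590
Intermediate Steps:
c(s) = 10*s
-242*(-215 + c(-18)) = -242*(-215 + 10*(-18)) = -242*(-215 - 180) = -242*(-395) = 95590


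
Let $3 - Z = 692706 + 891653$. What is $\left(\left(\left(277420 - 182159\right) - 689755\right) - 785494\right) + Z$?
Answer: $-2964344$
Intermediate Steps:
$Z = -1584356$ ($Z = 3 - \left(692706 + 891653\right) = 3 - 1584359 = -1584356$)
$\left(\left(\left(277420 - 182159\right) - 689755\right) - 785494\right) + Z = \left(\left(\left(277420 - 182159\right) - 689755\right) - 785494\right) - 1584356 = \left(\left(95261 - 689755\right) - 785494\right) - 1584356 = \left(-594494 - 785494\right) - 1584356 = -1379988 - 1584356 = -2964344$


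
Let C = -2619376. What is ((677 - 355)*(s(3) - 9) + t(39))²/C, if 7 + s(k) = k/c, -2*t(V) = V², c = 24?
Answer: -551733121/41910016 ≈ -13.165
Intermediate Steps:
t(V) = -V²/2
s(k) = -7 + k/24
((677 - 355)*(s(3) - 9) + t(39))²/C = ((677 - 355)*((-7 + (1/24)*3) - 9) - ½*39²)²/(-2619376) = (322*((-7 + ⅛) - 9) - ½*1521)²*(-1/2619376) = (322*(-55/8 - 9) - 1521/2)²*(-1/2619376) = (322*(-127/8) - 1521/2)²*(-1/2619376) = (-20447/4 - 1521/2)²*(-1/2619376) = (-23489/4)²*(-1/2619376) = (551733121/16)*(-1/2619376) = -551733121/41910016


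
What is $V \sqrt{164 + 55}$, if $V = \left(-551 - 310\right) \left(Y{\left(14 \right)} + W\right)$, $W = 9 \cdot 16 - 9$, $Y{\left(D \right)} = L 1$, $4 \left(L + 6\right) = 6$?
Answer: $- \frac{224721 \sqrt{219}}{2} \approx -1.6628 \cdot 10^{6}$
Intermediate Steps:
$L = - \frac{9}{2}$ ($L = -6 + \frac{1}{4} \cdot 6 = -6 + \frac{3}{2} = - \frac{9}{2} \approx -4.5$)
$Y{\left(D \right)} = - \frac{9}{2}$ ($Y{\left(D \right)} = \left(- \frac{9}{2}\right) 1 = - \frac{9}{2}$)
$W = 135$ ($W = 144 - 9 = 135$)
$V = - \frac{224721}{2}$ ($V = \left(-551 - 310\right) \left(- \frac{9}{2} + 135\right) = \left(-861\right) \frac{261}{2} = - \frac{224721}{2} \approx -1.1236 \cdot 10^{5}$)
$V \sqrt{164 + 55} = - \frac{224721 \sqrt{164 + 55}}{2} = - \frac{224721 \sqrt{219}}{2}$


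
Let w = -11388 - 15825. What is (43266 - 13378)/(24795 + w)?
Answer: -14944/1209 ≈ -12.361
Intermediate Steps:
w = -27213
(43266 - 13378)/(24795 + w) = (43266 - 13378)/(24795 - 27213) = 29888/(-2418) = 29888*(-1/2418) = -14944/1209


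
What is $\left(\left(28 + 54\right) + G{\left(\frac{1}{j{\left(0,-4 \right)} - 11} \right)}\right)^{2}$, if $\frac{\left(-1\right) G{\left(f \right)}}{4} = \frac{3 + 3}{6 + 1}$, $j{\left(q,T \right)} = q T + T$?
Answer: $\frac{302500}{49} \approx 6173.5$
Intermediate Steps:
$j{\left(q,T \right)} = T + T q$ ($j{\left(q,T \right)} = T q + T = T + T q$)
$G{\left(f \right)} = - \frac{24}{7}$ ($G{\left(f \right)} = - 4 \frac{3 + 3}{6 + 1} = - 4 \cdot \frac{6}{7} = - 4 \cdot 6 \cdot \frac{1}{7} = \left(-4\right) \frac{6}{7} = - \frac{24}{7}$)
$\left(\left(28 + 54\right) + G{\left(\frac{1}{j{\left(0,-4 \right)} - 11} \right)}\right)^{2} = \left(\left(28 + 54\right) - \frac{24}{7}\right)^{2} = \left(82 - \frac{24}{7}\right)^{2} = \left(\frac{550}{7}\right)^{2} = \frac{302500}{49}$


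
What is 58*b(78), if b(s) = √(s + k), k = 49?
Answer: 58*√127 ≈ 653.63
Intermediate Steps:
b(s) = √(49 + s) (b(s) = √(s + 49) = √(49 + s))
58*b(78) = 58*√(49 + 78) = 58*√127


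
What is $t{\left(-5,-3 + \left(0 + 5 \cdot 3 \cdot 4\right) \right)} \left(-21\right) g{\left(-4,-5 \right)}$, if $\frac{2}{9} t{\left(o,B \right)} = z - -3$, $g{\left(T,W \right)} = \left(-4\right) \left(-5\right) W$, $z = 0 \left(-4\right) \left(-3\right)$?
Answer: $28350$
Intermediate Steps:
$z = 0$ ($z = 0 \left(-3\right) = 0$)
$g{\left(T,W \right)} = 20 W$
$t{\left(o,B \right)} = \frac{27}{2}$ ($t{\left(o,B \right)} = \frac{9 \left(0 - -3\right)}{2} = \frac{9 \left(0 + 3\right)}{2} = \frac{9}{2} \cdot 3 = \frac{27}{2}$)
$t{\left(-5,-3 + \left(0 + 5 \cdot 3 \cdot 4\right) \right)} \left(-21\right) g{\left(-4,-5 \right)} = \frac{27}{2} \left(-21\right) 20 \left(-5\right) = \left(- \frac{567}{2}\right) \left(-100\right) = 28350$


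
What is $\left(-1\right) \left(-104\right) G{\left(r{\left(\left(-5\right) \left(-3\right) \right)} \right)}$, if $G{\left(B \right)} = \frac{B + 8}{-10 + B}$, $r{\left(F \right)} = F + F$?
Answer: $\frac{988}{5} \approx 197.6$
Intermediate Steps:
$r{\left(F \right)} = 2 F$
$G{\left(B \right)} = \frac{8 + B}{-10 + B}$
$\left(-1\right) \left(-104\right) G{\left(r{\left(\left(-5\right) \left(-3\right) \right)} \right)} = \left(-1\right) \left(-104\right) \frac{8 + 2 \left(\left(-5\right) \left(-3\right)\right)}{-10 + 2 \left(\left(-5\right) \left(-3\right)\right)} = 104 \frac{8 + 2 \cdot 15}{-10 + 2 \cdot 15} = 104 \frac{8 + 30}{-10 + 30} = 104 \cdot \frac{1}{20} \cdot 38 = 104 \cdot \frac{19}{10} = \frac{988}{5}$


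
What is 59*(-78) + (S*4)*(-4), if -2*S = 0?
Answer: -4602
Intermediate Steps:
S = 0 (S = -1/2*0 = 0)
59*(-78) + (S*4)*(-4) = 59*(-78) + (0*4)*(-4) = -4602 + 0*(-4) = -4602 + 0 = -4602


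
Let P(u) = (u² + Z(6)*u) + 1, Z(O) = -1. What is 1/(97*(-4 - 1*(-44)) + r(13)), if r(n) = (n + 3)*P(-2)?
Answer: 1/3992 ≈ 0.00025050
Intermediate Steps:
P(u) = 1 + u² - u (P(u) = (u² - u) + 1 = 1 + u² - u)
r(n) = 21 + 7*n (r(n) = (n + 3)*(1 + (-2)² - 1*(-2)) = (3 + n)*(1 + 4 + 2) = (3 + n)*7 = 21 + 7*n)
1/(97*(-4 - 1*(-44)) + r(13)) = 1/(97*(-4 - 1*(-44)) + (21 + 7*13)) = 1/(97*(-4 + 44) + (21 + 91)) = 1/(97*40 + 112) = 1/(3880 + 112) = 1/3992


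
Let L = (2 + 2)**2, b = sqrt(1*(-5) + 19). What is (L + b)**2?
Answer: (16 + sqrt(14))**2 ≈ 389.73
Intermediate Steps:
b = sqrt(14) (b = sqrt(-5 + 19) = sqrt(14) ≈ 3.7417)
L = 16 (L = 4**2 = 16)
(L + b)**2 = (16 + sqrt(14))**2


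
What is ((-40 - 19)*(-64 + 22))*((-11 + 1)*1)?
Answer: -24780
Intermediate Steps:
((-40 - 19)*(-64 + 22))*((-11 + 1)*1) = (-59*(-42))*(-10*1) = 2478*(-10) = -24780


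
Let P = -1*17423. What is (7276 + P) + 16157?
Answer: 6010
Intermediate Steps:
P = -17423
(7276 + P) + 16157 = (7276 - 17423) + 16157 = -10147 + 16157 = 6010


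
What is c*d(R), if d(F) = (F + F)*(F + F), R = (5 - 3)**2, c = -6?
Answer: -384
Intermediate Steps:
R = 4 (R = 2**2 = 4)
d(F) = 4*F**2 (d(F) = (2*F)*(2*F) = 4*F**2)
c*d(R) = -24*4**2 = -24*16 = -6*64 = -384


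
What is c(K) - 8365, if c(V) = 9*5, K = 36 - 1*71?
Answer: -8320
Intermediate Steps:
K = -35 (K = 36 - 71 = -35)
c(V) = 45
c(K) - 8365 = 45 - 8365 = -8320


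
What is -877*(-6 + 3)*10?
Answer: 26310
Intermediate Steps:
-877*(-6 + 3)*10 = -(-2631)*10 = -877*(-30) = 26310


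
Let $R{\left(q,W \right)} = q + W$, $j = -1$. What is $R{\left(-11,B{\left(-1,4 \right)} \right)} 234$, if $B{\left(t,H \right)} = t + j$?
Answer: $-3042$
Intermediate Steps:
$B{\left(t,H \right)} = -1 + t$ ($B{\left(t,H \right)} = t - 1 = -1 + t$)
$R{\left(q,W \right)} = W + q$
$R{\left(-11,B{\left(-1,4 \right)} \right)} 234 = \left(\left(-1 - 1\right) - 11\right) 234 = \left(-2 - 11\right) 234 = \left(-13\right) 234 = -3042$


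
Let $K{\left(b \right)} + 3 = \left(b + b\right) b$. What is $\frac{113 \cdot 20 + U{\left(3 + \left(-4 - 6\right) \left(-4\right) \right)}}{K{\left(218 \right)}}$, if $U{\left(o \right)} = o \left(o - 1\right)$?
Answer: $\frac{4066}{95045} \approx 0.04278$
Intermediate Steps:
$K{\left(b \right)} = -3 + 2 b^{2}$ ($K{\left(b \right)} = -3 + \left(b + b\right) b = -3 + 2 b b = -3 + 2 b^{2}$)
$U{\left(o \right)} = o \left(-1 + o\right)$
$\frac{113 \cdot 20 + U{\left(3 + \left(-4 - 6\right) \left(-4\right) \right)}}{K{\left(218 \right)}} = \frac{113 \cdot 20 + \left(3 + \left(-4 - 6\right) \left(-4\right)\right) \left(-1 + \left(3 + \left(-4 - 6\right) \left(-4\right)\right)\right)}{-3 + 2 \cdot 218^{2}} = \frac{2260 + \left(3 + \left(-4 - 6\right) \left(-4\right)\right) \left(-1 + \left(3 + \left(-4 - 6\right) \left(-4\right)\right)\right)}{-3 + 2 \cdot 47524} = \frac{2260 + \left(3 - -40\right) \left(-1 + \left(3 - -40\right)\right)}{-3 + 95048} = \frac{2260 + \left(3 + 40\right) \left(-1 + \left(3 + 40\right)\right)}{95045} = \left(2260 + 43 \left(-1 + 43\right)\right) \frac{1}{95045} = \left(2260 + 43 \cdot 42\right) \frac{1}{95045} = \left(2260 + 1806\right) \frac{1}{95045} = 4066 \cdot \frac{1}{95045} = \frac{4066}{95045}$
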